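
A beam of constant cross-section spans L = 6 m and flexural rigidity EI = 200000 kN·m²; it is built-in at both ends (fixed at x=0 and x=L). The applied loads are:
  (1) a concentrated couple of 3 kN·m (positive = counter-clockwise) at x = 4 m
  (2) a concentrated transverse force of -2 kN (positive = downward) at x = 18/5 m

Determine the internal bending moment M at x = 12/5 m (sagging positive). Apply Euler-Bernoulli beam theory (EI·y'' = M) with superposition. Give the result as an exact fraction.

M(12/5) = 39/625 kN·m

Load 1 — applied couple M₀=3 kN·m at a=4 m (b=L-a=2):
  M_1 = R_Ax - M_A  [x≤a] with R_A=2/3, M_A=1 = (2/3)·(12/5) - 1 = 3/5 kN·m
Load 2 — point force P=-2 kN at a=18/5 m (b=L-a=12/5):
  M_2 = Pb²(3a+b)x/L³ - Pab²/L²  [x≤a] = (-2)·(12/5)²·(3·(18/5)+(12/5))·(12/5)/6³ - (-2)·(18/5)·(12/5)²/6² = -336/625 kN·m
Superposition: M = Σ M_i = 39/625 kN·m ≈ 0.062400 kN·m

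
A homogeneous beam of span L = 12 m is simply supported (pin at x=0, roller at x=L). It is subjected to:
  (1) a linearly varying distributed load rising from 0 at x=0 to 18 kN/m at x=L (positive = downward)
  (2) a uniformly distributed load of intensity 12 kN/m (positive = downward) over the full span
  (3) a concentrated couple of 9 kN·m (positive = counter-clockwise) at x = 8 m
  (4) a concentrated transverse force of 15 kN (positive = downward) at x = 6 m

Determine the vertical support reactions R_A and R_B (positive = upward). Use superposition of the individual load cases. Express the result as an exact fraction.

Load 1 — triangular load w₀=18 kN/m (0→w₀ over full span):
  R_A = w₀L/6 = 18·12/6 = 36 kN
  R_B = w₀L/3 = 18·12/3 = 72 kN
Load 2 — uniform load w=12 kN/m over full span:
  R_A = wL/2 = 12·12/2 = 72 kN
  R_B = wL/2 = 12·12/2 = 72 kN
Load 3 — applied couple M₀=9 kN·m at a=8 m (b=L-a=4):
  R_A = M₀/L = 9/12 = 3/4 kN
  R_B = -M₀/L = -9/12 = -3/4 kN
Load 4 — point force P=15 kN at a=6 m (b=L-a=6):
  R_A = Pb/L = 15·6/12 = 15/2 kN
  R_B = Pa/L = 15·6/12 = 15/2 kN
Superposition: R_A = 465/4 kN, R_B = 603/4 kN

R_A = 465/4 kN, R_B = 603/4 kN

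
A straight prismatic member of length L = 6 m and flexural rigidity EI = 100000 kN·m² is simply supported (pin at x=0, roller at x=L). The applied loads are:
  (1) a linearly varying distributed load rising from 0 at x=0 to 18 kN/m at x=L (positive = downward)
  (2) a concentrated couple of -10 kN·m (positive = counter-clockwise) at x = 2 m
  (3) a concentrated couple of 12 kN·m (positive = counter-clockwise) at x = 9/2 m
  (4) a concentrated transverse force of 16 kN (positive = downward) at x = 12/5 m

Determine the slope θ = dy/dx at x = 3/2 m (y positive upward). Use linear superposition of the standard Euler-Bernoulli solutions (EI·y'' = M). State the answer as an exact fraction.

θ(3/2) = -4548247/4800000000 rad

Load 1 — triangular load w₀=18 kN/m (0→w₀ over full span):
  θ_1 = -w₀(7L⁴-30L²x²+15x⁴)/(360LEI) = -18·(7·6⁴-30·6²·(3/2)²+15·(3/2)⁴)/(360·6·100000) = -35829/64000000 rad
Load 2 — applied couple M₀=-10 kN·m at a=2 m (b=L-a=4):
  θ_2 = (M₀x²/(2L)+C₁)/EI  [x≤a] with C₁=M₀(3b²-L²)/(6L)=-10/3 = ((-10)·(3/2)²/(2·6)+(-10/3))/100000 = -1/19200 rad
Load 3 — applied couple M₀=12 kN·m at a=9/2 m (b=L-a=3/2):
  θ_3 = (M₀x²/(2L)+C₁)/EI  [x≤a] with C₁=M₀(3b²-L²)/(6L)=-39/4 = (12·(3/2)²/(2·6)+(-39/4))/100000 = -3/40000 rad
Load 4 — point force P=16 kN at a=12/5 m (b=L-a=18/5):
  θ_4 = -Pb(L²-b²-3x²)/(6LEI)  [x≤a] = -16·(18/5)·(6²-(18/5)²-3·(3/2)²)/(6·6·100000) = -1629/6250000 rad
Superposition: θ = Σ θ_i = -4548247/4800000000 rad ≈ -0.000948 rad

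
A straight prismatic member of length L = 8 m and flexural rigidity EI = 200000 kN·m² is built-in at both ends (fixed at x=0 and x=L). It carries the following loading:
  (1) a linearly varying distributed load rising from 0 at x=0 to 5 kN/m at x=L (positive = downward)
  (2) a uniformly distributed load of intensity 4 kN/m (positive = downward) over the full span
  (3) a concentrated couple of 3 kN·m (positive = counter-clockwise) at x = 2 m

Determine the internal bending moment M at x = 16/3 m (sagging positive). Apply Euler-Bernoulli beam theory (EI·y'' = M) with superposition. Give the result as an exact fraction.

Load 1 — triangular load w₀=5 kN/m (0→w₀ over full span):
  M_1 = 3w₀Lx/20 - w₀L²/30 - w₀x³/(6L) = 3·5·8·(16/3)/20 - 5·8²/30 - 5·(16/3)³/(6·8) = 448/81 kN·m
Load 2 — uniform load w=4 kN/m over full span:
  M_2 = wLx/2 - wL²/12 - wx²/2 = 4·8·(16/3)/2 - 4·8²/12 - 4·(16/3)²/2 = 64/9 kN·m
Load 3 — applied couple M₀=3 kN·m at a=2 m (b=L-a=6):
  M_3 = R_Ax - M_A - M₀  [x>a] with R_A=27/64, M_A=-9/16 = (27/64)·(16/3) - (-9/16) - 3 = -3/16 kN·m
Superposition: M = Σ M_i = 16141/1296 kN·m ≈ 12.454475 kN·m

M(16/3) = 16141/1296 kN·m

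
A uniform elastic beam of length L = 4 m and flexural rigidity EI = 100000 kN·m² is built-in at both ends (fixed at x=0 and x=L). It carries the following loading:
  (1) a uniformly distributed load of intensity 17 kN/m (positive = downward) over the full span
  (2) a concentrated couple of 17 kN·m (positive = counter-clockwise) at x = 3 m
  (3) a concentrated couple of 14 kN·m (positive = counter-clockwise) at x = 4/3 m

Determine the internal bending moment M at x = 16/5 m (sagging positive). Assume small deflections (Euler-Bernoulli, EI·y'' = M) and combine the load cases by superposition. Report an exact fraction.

M(16/5) = -8383/1200 kN·m

Load 1 — uniform load w=17 kN/m over full span:
  M_1 = wLx/2 - wL²/12 - wx²/2 = 17·4·(16/5)/2 - 17·4²/12 - 17·(16/5)²/2 = -68/75 kN·m
Load 2 — applied couple M₀=17 kN·m at a=3 m (b=L-a=1):
  M_2 = R_Ax - M_A - M₀  [x>a] with R_A=153/32, M_A=85/16 = (153/32)·(16/5) - (85/16) - 17 = -561/80 kN·m
Load 3 — applied couple M₀=14 kN·m at a=4/3 m (b=L-a=8/3):
  M_3 = R_Ax - M_A - M₀  [x>a] with R_A=14/3, M_A=0 = (14/3)·(16/5) - 0 - 14 = 14/15 kN·m
Superposition: M = Σ M_i = -8383/1200 kN·m ≈ -6.985833 kN·m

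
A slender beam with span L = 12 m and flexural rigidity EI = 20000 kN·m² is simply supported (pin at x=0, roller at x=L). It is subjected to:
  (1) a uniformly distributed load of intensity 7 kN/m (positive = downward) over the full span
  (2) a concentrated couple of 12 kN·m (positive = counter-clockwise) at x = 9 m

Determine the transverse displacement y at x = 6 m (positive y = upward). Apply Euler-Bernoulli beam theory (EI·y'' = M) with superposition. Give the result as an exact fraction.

y(6) = -1971/20000 m

Load 1 — uniform load w=7 kN/m over full span:
  y_1 = -wx(L³-2Lx²+x³)/(24EI) = -7·6·(12³-2·12·6²+6³)/(24·20000) = -189/2000 m
Load 2 — applied couple M₀=12 kN·m at a=9 m (b=L-a=3):
  y_2 = (M₀x³/(6L)+C₁x)/EI  [x≤a] with C₁=M₀(3b²-L²)/(6L)=-39/2 = (12·6³/(6·12)+(-39/2)·6)/20000 = -81/20000 m
Superposition: y = Σ y_i = -1971/20000 m ≈ -0.098550 m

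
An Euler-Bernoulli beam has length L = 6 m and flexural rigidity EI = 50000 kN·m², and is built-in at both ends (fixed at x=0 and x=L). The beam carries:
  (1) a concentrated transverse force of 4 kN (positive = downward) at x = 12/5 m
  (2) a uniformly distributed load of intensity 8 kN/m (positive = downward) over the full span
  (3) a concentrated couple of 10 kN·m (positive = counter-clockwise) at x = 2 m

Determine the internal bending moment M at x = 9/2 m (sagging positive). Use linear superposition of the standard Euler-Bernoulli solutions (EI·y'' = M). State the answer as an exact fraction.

M(9/2) = 351/125 kN·m

Load 1 — point force P=4 kN at a=12/5 m (b=L-a=18/5):
  M_1 = Pa²(a+3b)(L-x)/L³ - Pa²b/L²  [x>a] = 4·(12/5)²·((12/5)+3·(18/5))·(6-(9/2))/6³ - 4·(12/5)²·(18/5)/6² = -24/125 kN·m
Load 2 — uniform load w=8 kN/m over full span:
  M_2 = wLx/2 - wL²/12 - wx²/2 = 8·6·(9/2)/2 - 8·6²/12 - 8·(9/2)²/2 = 3 kN·m
Load 3 — applied couple M₀=10 kN·m at a=2 m (b=L-a=4):
  M_3 = R_Ax - M_A - M₀  [x>a] with R_A=20/9, M_A=0 = (20/9)·(9/2) - 0 - 10 = 0 kN·m
Superposition: M = Σ M_i = 351/125 kN·m ≈ 2.808000 kN·m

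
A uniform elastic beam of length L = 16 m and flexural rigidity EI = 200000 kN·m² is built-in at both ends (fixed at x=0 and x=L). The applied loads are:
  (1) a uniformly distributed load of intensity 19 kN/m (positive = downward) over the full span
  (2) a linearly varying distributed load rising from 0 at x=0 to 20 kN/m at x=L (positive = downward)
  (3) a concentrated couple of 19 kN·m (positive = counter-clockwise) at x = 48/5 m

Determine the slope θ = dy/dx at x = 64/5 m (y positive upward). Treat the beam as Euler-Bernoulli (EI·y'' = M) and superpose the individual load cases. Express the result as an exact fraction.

θ(64/5) = 114091/23437500 rad

Load 1 — uniform load w=19 kN/m over full span:
  θ_1 = -wx(L-x)(L-2x)/(12EI) = -19·(64/5)·(16-(64/5))·(16-2·(64/5))/(12·200000) = 1216/390625 rad
Load 2 — triangular load w₀=20 kN/m (0→w₀ over full span):
  θ_2 = -w₀(2x(L-x)(L-2x)(x+2L)+x²(L-x)²)/(120LEI) = -20·(2·(64/5)·(16-(64/5))·(16-2·(64/5))·((64/5)+2·16)+(64/5)²·(16-(64/5))²)/(120·16·200000) = 2048/1171875 rad
Load 3 — applied couple M₀=19 kN·m at a=48/5 m (b=L-a=32/5):
  θ_3 = (R_Ax²/2 - M_Ax - M₀(x-a))/EI  [x>a] with R_A=171/100, M_A=152/25 = ((171/100)·(64/5)²/2 - (152/25)·(64/5) - 19·((64/5)-(48/5)))/200000 = 57/7812500 rad
Superposition: θ = Σ θ_i = 114091/23437500 rad ≈ 0.004868 rad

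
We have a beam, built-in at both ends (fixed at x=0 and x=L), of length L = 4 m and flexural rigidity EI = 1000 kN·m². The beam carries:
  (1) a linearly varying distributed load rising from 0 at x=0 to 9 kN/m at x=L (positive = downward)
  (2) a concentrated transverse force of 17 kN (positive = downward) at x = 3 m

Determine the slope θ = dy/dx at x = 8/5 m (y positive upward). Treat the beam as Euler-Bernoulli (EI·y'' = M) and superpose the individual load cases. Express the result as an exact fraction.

θ(8/5) = -3853/1250000 rad

Load 1 — triangular load w₀=9 kN/m (0→w₀ over full span):
  θ_1 = -w₀(2x(L-x)(L-2x)(x+2L)+x²(L-x)²)/(120LEI) = -9·(2·(8/5)·(4-(8/5))·(4-2·(8/5))·((8/5)+2·4)+(8/5)²·(4-(8/5))²)/(120·4·1000) = -108/78125 rad
Load 2 — point force P=17 kN at a=3 m (b=L-a=1):
  θ_2 = -Pb²x(2aL-(3a+b)x)/(2L³EI)  [x≤a] = -17·1²·(8/5)·(2·3·4-(3·3+1)·(8/5))/(2·4³·1000) = -17/10000 rad
Superposition: θ = Σ θ_i = -3853/1250000 rad ≈ -0.003082 rad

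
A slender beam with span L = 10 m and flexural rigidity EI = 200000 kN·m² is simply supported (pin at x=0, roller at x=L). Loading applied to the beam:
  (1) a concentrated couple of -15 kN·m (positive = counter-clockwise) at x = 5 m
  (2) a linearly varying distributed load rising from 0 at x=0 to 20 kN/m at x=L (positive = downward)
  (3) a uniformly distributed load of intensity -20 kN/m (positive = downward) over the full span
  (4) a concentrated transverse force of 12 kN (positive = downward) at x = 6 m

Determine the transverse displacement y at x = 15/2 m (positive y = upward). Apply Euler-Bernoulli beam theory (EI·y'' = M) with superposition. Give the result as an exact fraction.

y(15/2) = 269597/76800000 m

Load 1 — applied couple M₀=-15 kN·m at a=5 m (b=L-a=5):
  y_1 = (M₀x³/(6L)-M₀(x-a)²/2+C₁x)/EI  [x>a] with C₁=M₀(3b²-L²)/(6L)=25/4 = ((-15)·(15/2)³/(6·10)-(-15)·((15/2)-5)²/2+(25/4)·(15/2))/200000 = -3/51200 m
Load 2 — triangular load w₀=20 kN/m (0→w₀ over full span):
  y_2 = -w₀x(7L⁴-10L²x²+3x⁴)/(360LEI) = -20·(15/2)·(7·10⁴-10·10²·(15/2)²+3·(15/2)⁴)/(360·10·200000) = -119/24576 m
Load 3 — uniform load w=-20 kN/m over full span:
  y_3 = -wx(L³-2Lx²+x³)/(24EI) = -(-20)·(15/2)·(10³-2·10·(15/2)²+(15/2)³)/(24·200000) = 19/2048 m
Load 4 — point force P=12 kN at a=6 m (b=L-a=4):
  y_4 = -Pa(L-x)(2Lx-a²-x²)/(6LEI)  [x>a] = -12·6·(10-(15/2))·(2·10·(15/2)-6²-(15/2)²)/(6·10·200000) = -693/800000 m
Superposition: y = Σ y_i = 269597/76800000 m ≈ 0.003510 m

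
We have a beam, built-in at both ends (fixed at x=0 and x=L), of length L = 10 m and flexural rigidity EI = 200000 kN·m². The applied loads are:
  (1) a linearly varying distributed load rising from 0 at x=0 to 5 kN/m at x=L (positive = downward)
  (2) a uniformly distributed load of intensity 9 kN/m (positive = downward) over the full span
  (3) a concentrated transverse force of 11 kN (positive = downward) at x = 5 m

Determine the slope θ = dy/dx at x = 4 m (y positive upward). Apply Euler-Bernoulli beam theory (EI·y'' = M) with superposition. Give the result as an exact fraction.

Load 1 — triangular load w₀=5 kN/m (0→w₀ over full span):
  θ_1 = -w₀(2x(L-x)(L-2x)(x+2L)+x²(L-x)²)/(120LEI) = -5·(2·4·(10-4)·(10-2·4)·(4+2·10)+4²·(10-4)²)/(120·10·200000) = -3/50000 rad
Load 2 — uniform load w=9 kN/m over full span:
  θ_2 = -wx(L-x)(L-2x)/(12EI) = -9·4·(10-4)·(10-2·4)/(12·200000) = -9/50000 rad
Load 3 — point force P=11 kN at a=5 m (b=L-a=5):
  θ_3 = -Pb²x(2aL-(3a+b)x)/(2L³EI)  [x≤a] = -11·5²·4·(2·5·10-(3·5+5)·4)/(2·10³·200000) = -11/200000 rad
Superposition: θ = Σ θ_i = -59/200000 rad ≈ -0.000295 rad

θ(4) = -59/200000 rad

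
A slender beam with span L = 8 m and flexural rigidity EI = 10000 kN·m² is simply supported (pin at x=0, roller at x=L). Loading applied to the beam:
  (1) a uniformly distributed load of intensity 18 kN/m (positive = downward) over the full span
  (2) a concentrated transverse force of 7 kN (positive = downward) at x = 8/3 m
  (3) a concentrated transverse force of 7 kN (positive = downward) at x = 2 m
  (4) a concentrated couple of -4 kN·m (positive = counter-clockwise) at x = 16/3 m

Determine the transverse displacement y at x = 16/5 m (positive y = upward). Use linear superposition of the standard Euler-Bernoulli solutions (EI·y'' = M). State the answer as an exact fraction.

y(16/5) = -4305271/42187500 m

Load 1 — uniform load w=18 kN/m over full span:
  y_1 = -wx(L³-2Lx²+x³)/(24EI) = -18·(16/5)·(8³-2·8·(16/5)²+(16/5)³)/(24·10000) = -35712/390625 m
Load 2 — point force P=7 kN at a=8/3 m (b=L-a=16/3):
  y_2 = -Pa(L-x)(2Lx-a²-x²)/(6LEI)  [x>a] = -7·(8/3)·(8-(16/5))·(2·8·(16/5)-(8/3)²-(16/5)²)/(6·8·10000) = -13328/2109375 m
Load 3 — point force P=7 kN at a=2 m (b=L-a=6):
  y_3 = -Pa(L-x)(2Lx-a²-x²)/(6LEI)  [x>a] = -7·2·(8-(16/5))·(2·8·(16/5)-2²-(16/5)²)/(6·8·10000) = -1617/312500 m
Load 4 — applied couple M₀=-4 kN·m at a=16/3 m (b=L-a=8/3):
  y_4 = (M₀x³/(6L)+C₁x)/EI  [x≤a] with C₁=M₀(3b²-L²)/(6L)=32/9 = ((-4)·(16/5)³/(6·8)+(32/9)·(16/5))/10000 = 608/703125 m
Superposition: y = Σ y_i = -4305271/42187500 m ≈ -0.102051 m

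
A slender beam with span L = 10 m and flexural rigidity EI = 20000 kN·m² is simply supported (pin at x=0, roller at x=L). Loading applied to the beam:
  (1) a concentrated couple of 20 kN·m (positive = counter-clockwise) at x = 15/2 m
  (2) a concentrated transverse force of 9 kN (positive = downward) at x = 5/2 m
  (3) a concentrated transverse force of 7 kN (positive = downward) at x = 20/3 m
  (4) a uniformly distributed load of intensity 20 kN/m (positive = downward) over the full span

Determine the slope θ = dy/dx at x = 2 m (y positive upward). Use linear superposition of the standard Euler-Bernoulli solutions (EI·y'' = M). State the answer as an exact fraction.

Load 1 — applied couple M₀=20 kN·m at a=15/2 m (b=L-a=5/2):
  θ_1 = (M₀x²/(2L)+C₁)/EI  [x≤a] with C₁=M₀(3b²-L²)/(6L)=-325/12 = (20·2²/(2·10)+(-325/12))/20000 = -277/240000 rad
Load 2 — point force P=9 kN at a=5/2 m (b=L-a=15/2):
  θ_2 = -Pb(L²-b²-3x²)/(6LEI)  [x≤a] = -9·(15/2)·(10²-(15/2)²-3·2²)/(6·10·20000) = -1143/640000 rad
Load 3 — point force P=7 kN at a=20/3 m (b=L-a=10/3):
  θ_3 = -Pb(L²-b²-3x²)/(6LEI)  [x≤a] = -7·(10/3)·(10²-(10/3)²-3·2²)/(6·10·20000) = -1211/810000 rad
Load 4 — uniform load w=20 kN/m over full span:
  θ_4 = -w(L³-6Lx²+4x³)/(24EI) = -20·(10³-6·10·2²+4·2³)/(24·20000) = -33/1000 rad
Superposition: θ = Σ θ_i = -1940639/51840000 rad ≈ -0.037435 rad

θ(2) = -1940639/51840000 rad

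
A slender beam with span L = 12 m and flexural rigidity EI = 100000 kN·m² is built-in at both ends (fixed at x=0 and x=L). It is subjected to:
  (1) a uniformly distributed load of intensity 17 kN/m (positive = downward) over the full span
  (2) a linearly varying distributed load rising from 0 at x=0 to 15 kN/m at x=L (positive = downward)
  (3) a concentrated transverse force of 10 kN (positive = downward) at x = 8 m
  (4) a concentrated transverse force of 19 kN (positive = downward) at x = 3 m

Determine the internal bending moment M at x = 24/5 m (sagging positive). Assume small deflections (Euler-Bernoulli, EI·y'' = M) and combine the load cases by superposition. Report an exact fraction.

Load 1 — uniform load w=17 kN/m over full span:
  M_1 = wLx/2 - wL²/12 - wx²/2 = 17·12·(24/5)/2 - 17·12²/12 - 17·(24/5)²/2 = 2244/25 kN·m
Load 2 — triangular load w₀=15 kN/m (0→w₀ over full span):
  M_2 = 3w₀Lx/20 - w₀L²/30 - w₀x³/(6L) = 3·15·12·(24/5)/20 - 15·12²/30 - 15·(24/5)³/(6·12) = 864/25 kN·m
Load 3 — point force P=10 kN at a=8 m (b=L-a=4):
  M_3 = Pb²(3a+b)x/L³ - Pab²/L²  [x≤a] = 10·4²·(3·8+4)·(24/5)/12³ - 10·8·4²/12² = 32/9 kN·m
Load 4 — point force P=19 kN at a=3 m (b=L-a=9):
  M_4 = Pa²(a+3b)(L-x)/L³ - Pa²b/L²  [x>a] = 19·3²·(3+3·9)·(12-(24/5))/12³ - 19·3²·9/12² = 171/16 kN·m
Superposition: M = Σ M_i = 498827/3600 kN·m ≈ 138.563056 kN·m

M(24/5) = 498827/3600 kN·m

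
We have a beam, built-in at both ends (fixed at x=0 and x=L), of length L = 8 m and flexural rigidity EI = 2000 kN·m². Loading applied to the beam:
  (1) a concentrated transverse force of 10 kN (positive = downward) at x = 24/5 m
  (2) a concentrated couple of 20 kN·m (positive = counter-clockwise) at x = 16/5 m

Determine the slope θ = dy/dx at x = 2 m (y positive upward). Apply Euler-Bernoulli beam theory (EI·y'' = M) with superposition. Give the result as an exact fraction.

θ(2) = -37/12500 rad

Load 1 — point force P=10 kN at a=24/5 m (b=L-a=16/5):
  θ_1 = -Pb²x(2aL-(3a+b)x)/(2L³EI)  [x≤a] = -10·(16/5)²·2·(2·(24/5)·8-(3·(24/5)+(16/5))·2)/(2·8³·2000) = -13/3125 rad
Load 2 — applied couple M₀=20 kN·m at a=16/5 m (b=L-a=24/5):
  θ_2 = (R_Ax²/2 - M_Ax)/EI  [x≤a] with R_A=18/5, M_A=12/5 = ((18/5)·2²/2 - (12/5)·2)/2000 = 3/2500 rad
Superposition: θ = Σ θ_i = -37/12500 rad ≈ -0.002960 rad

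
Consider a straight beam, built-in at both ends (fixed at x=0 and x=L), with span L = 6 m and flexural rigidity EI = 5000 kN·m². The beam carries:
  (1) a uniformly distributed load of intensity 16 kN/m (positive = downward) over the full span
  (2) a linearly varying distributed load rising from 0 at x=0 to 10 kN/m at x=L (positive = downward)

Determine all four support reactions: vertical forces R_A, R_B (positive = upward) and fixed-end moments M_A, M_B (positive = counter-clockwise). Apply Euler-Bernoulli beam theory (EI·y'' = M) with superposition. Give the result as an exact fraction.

Load 1 — uniform load w=16 kN/m over full span:
  R_A = wL/2 = 16·6/2 = 48 kN
  M_A = wL²/12 = 16·6²/12 = 48 kN·m
  R_B = wL/2 = 16·6/2 = 48 kN
  M_B = -wL²/12 = -16·6²/12 = -48 kN·m
Load 2 — triangular load w₀=10 kN/m (0→w₀ over full span):
  R_A = 3w₀L/20 = 3·10·6/20 = 9 kN
  M_A = w₀L²/30 = 10·6²/30 = 12 kN·m
  R_B = 7w₀L/20 = 7·10·6/20 = 21 kN
  M_B = -w₀L²/20 = -10·6²/20 = -18 kN·m
Superposition: R_A = 57 kN, M_A = 60 kN·m, R_B = 69 kN, M_B = -66 kN·m

R_A = 57 kN, M_A = 60 kN·m, R_B = 69 kN, M_B = -66 kN·m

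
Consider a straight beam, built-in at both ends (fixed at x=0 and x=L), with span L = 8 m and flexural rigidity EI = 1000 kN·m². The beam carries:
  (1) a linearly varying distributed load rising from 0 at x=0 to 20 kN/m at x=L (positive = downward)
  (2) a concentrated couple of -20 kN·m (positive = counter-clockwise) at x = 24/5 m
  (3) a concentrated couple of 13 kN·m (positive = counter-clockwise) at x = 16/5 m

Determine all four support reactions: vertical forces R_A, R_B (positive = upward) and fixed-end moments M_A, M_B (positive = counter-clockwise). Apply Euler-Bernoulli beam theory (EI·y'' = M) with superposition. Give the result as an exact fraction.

R_A = 1137/50 kN, M_A = 2837/75 kN·m, R_B = 2863/50 kN, M_B = -1556/25 kN·m

Load 1 — triangular load w₀=20 kN/m (0→w₀ over full span):
  R_A = 3w₀L/20 = 3·20·8/20 = 24 kN
  M_A = w₀L²/30 = 20·8²/30 = 128/3 kN·m
  R_B = 7w₀L/20 = 7·20·8/20 = 56 kN
  M_B = -w₀L²/20 = -20·8²/20 = -64 kN·m
Load 2 — applied couple M₀=-20 kN·m at a=24/5 m (b=L-a=16/5):
  R_A = 6M₀ab/L³ = 6·(-20)·(24/5)·(16/5)/8³ = -18/5 kN
  M_A = M₀b(2a-b)/L² = (-20)·(16/5)·(2·(24/5)-(16/5))/8² = -32/5 kN·m
  R_B = -6M₀ab/L³ = -6·(-20)·(24/5)·(16/5)/8³ = 18/5 kN
  M_B = M₀a(2b-a)/L² = (-20)·(24/5)·(2·(16/5)-(24/5))/8² = -12/5 kN·m
Load 3 — applied couple M₀=13 kN·m at a=16/5 m (b=L-a=24/5):
  R_A = 6M₀ab/L³ = 6·13·(16/5)·(24/5)/8³ = 117/50 kN
  M_A = M₀b(2a-b)/L² = 13·(24/5)·(2·(16/5)-(24/5))/8² = 39/25 kN·m
  R_B = -6M₀ab/L³ = -6·13·(16/5)·(24/5)/8³ = -117/50 kN
  M_B = M₀a(2b-a)/L² = 13·(16/5)·(2·(24/5)-(16/5))/8² = 104/25 kN·m
Superposition: R_A = 1137/50 kN, M_A = 2837/75 kN·m, R_B = 2863/50 kN, M_B = -1556/25 kN·m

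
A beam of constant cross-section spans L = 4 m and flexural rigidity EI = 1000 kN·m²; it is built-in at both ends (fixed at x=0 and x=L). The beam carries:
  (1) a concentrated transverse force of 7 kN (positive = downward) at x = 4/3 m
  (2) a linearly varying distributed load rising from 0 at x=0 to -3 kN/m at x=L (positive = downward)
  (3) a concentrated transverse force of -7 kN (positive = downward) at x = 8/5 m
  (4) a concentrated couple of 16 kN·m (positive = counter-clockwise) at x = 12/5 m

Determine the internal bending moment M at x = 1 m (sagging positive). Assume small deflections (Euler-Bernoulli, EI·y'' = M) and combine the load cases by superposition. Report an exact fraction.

M(1) = 29647/27000 kN·m

Load 1 — point force P=7 kN at a=4/3 m (b=L-a=8/3):
  M_1 = Pb²(3a+b)x/L³ - Pab²/L²  [x≤a] = 7·(8/3)²·(3·(4/3)+(8/3))·1/4³ - 7·(4/3)·(8/3)²/4² = 28/27 kN·m
Load 2 — triangular load w₀=-3 kN/m (0→w₀ over full span):
  M_2 = 3w₀Lx/20 - w₀L²/30 - w₀x³/(6L) = 3·(-3)·4·1/20 - (-3)·4²/30 - (-3)·1³/(6·4) = -3/40 kN·m
Load 3 — point force P=-7 kN at a=8/5 m (b=L-a=12/5):
  M_3 = Pb²(3a+b)x/L³ - Pab²/L²  [x≤a] = (-7)·(12/5)²·(3·(8/5)+(12/5))·1/4³ - (-7)·(8/5)·(12/5)²/4² = -63/125 kN·m
Load 4 — applied couple M₀=16 kN·m at a=12/5 m (b=L-a=8/5):
  M_4 = R_Ax - M_A  [x≤a] with R_A=144/25, M_A=128/25 = (144/25)·1 - (128/25) = 16/25 kN·m
Superposition: M = Σ M_i = 29647/27000 kN·m ≈ 1.098037 kN·m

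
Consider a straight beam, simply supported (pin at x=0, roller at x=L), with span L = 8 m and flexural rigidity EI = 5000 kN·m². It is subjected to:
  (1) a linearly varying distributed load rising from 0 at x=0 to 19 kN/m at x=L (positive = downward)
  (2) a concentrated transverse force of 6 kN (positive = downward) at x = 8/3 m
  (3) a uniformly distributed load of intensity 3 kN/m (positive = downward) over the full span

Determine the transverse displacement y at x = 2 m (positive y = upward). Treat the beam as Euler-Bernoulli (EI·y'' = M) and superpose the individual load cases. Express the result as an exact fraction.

Load 1 — triangular load w₀=19 kN/m (0→w₀ over full span):
  y_1 = -w₀x(7L⁴-10L²x²+3x⁴)/(360LEI) = -19·2·(7·8⁴-10·8²·2²+3·2⁴)/(360·8·5000) = -2071/30000 m
Load 2 — point force P=6 kN at a=8/3 m (b=L-a=16/3):
  y_2 = -Pbx(L²-b²-x²)/(6LEI)  [x≤a] = -6·(16/3)·2·(8²-(16/3)²-2²)/(6·8·5000) = -142/16875 m
Load 3 — uniform load w=3 kN/m over full span:
  y_3 = -wx(L³-2Lx²+x³)/(24EI) = -3·2·(8³-2·8·2²+2³)/(24·5000) = -57/2500 m
Superposition: y = Σ y_i = -27067/270000 m ≈ -0.100248 m

y(2) = -27067/270000 m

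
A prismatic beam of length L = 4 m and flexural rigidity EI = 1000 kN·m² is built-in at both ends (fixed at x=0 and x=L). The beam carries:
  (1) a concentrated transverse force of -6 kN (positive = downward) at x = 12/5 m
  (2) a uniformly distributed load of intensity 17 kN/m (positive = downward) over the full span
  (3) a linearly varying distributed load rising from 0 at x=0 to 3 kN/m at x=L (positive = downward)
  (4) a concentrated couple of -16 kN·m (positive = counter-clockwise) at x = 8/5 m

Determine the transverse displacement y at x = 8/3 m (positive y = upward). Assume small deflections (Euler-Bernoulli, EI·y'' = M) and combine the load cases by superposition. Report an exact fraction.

y(8/3) = -13336/1265625 m

Load 1 — point force P=-6 kN at a=12/5 m (b=L-a=8/5):
  y_1 = -Pa²(L-x)²(3bL-(3b+a)(L-x))/(6L³EI)  [x>a] = -(-6)·(12/5)²·(4-(8/3))²·(3·(8/5)·4-(3·(8/5)+(12/5))·(4-(8/3)))/(6·4³·1000) = 24/15625 m
Load 2 — uniform load w=17 kN/m over full span:
  y_2 = -wx²(L-x)²/(24EI) = -17·(8/3)²·(4-(8/3))²/(24·1000) = -272/30375 m
Load 3 — triangular load w₀=3 kN/m (0→w₀ over full span):
  y_3 = -w₀x²(L-x)²(x+2L)/(120LEI) = -3·(8/3)²·(4-(8/3))²·((8/3)+2·4)/(120·4·1000) = -128/151875 m
Load 4 — applied couple M₀=-16 kN·m at a=8/5 m (b=L-a=12/5):
  y_4 = (R_Ax³/6 - M_Ax²/2 - M₀(x-a)²/2)/EI  [x>a] with R_A=-144/25, M_A=-48/25 = ((-144/25)·(8/3)³/6 - (-48/25)·(8/3)²/2 - (-16)·((8/3)-(8/5))²/2)/1000 = -64/28125 m
Superposition: y = Σ y_i = -13336/1265625 m ≈ -0.010537 m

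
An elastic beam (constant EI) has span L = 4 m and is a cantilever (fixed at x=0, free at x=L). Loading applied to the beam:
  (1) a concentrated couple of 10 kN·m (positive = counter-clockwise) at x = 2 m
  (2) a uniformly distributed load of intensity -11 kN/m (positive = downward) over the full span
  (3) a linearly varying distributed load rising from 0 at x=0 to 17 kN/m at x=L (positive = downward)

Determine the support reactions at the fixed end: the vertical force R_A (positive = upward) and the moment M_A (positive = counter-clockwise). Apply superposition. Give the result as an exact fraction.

R_A = -10 kN, M_A = -22/3 kN·m

Load 1 — applied couple M₀=10 kN·m at a=2 m (b=L-a=2):
  R_A = 0 kN
  M_A = -M₀ = -10 kN·m
Load 2 — uniform load w=-11 kN/m over full span:
  R_A = wL = (-11)·4 = -44 kN
  M_A = wL²/2 = (-11)·4²/2 = -88 kN·m
Load 3 — triangular load w₀=17 kN/m (0→w₀ over full span):
  R_A = w₀L/2 = 17·4/2 = 34 kN
  M_A = w₀L²/3 = 17·4²/3 = 272/3 kN·m
Superposition: R_A = -10 kN, M_A = -22/3 kN·m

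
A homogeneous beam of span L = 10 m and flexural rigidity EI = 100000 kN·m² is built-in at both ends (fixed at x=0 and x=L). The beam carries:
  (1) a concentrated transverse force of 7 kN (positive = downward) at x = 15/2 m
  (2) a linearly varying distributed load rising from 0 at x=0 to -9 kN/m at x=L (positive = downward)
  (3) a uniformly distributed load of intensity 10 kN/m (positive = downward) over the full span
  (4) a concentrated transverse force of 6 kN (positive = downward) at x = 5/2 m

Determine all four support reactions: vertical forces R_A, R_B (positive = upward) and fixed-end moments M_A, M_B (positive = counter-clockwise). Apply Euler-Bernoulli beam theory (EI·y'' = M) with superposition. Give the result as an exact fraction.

R_A = 1365/32 kN, M_A = 6245/96 kN·m, R_B = 811/32 kN, M_B = -4895/96 kN·m

Load 1 — point force P=7 kN at a=15/2 m (b=L-a=5/2):
  R_A = Pb²(3a+b)/L³ = 7·(5/2)²·(3·(15/2)+(5/2))/10³ = 35/32 kN
  M_A = Pab²/L² = 7·(15/2)·(5/2)²/10² = 105/32 kN·m
  R_B = Pa²(a+3b)/L³ = 7·(15/2)²·((15/2)+3·(5/2))/10³ = 189/32 kN
  M_B = -Pa²b/L² = -7·(15/2)²·(5/2)/10² = -315/32 kN·m
Load 2 — triangular load w₀=-9 kN/m (0→w₀ over full span):
  R_A = 3w₀L/20 = 3·(-9)·10/20 = -27/2 kN
  M_A = w₀L²/30 = (-9)·10²/30 = -30 kN·m
  R_B = 7w₀L/20 = 7·(-9)·10/20 = -63/2 kN
  M_B = -w₀L²/20 = -(-9)·10²/20 = 45 kN·m
Load 3 — uniform load w=10 kN/m over full span:
  R_A = wL/2 = 10·10/2 = 50 kN
  M_A = wL²/12 = 10·10²/12 = 250/3 kN·m
  R_B = wL/2 = 10·10/2 = 50 kN
  M_B = -wL²/12 = -10·10²/12 = -250/3 kN·m
Load 4 — point force P=6 kN at a=5/2 m (b=L-a=15/2):
  R_A = Pb²(3a+b)/L³ = 6·(15/2)²·(3·(5/2)+(15/2))/10³ = 81/16 kN
  M_A = Pab²/L² = 6·(5/2)·(15/2)²/10² = 135/16 kN·m
  R_B = Pa²(a+3b)/L³ = 6·(5/2)²·((5/2)+3·(15/2))/10³ = 15/16 kN
  M_B = -Pa²b/L² = -6·(5/2)²·(15/2)/10² = -45/16 kN·m
Superposition: R_A = 1365/32 kN, M_A = 6245/96 kN·m, R_B = 811/32 kN, M_B = -4895/96 kN·m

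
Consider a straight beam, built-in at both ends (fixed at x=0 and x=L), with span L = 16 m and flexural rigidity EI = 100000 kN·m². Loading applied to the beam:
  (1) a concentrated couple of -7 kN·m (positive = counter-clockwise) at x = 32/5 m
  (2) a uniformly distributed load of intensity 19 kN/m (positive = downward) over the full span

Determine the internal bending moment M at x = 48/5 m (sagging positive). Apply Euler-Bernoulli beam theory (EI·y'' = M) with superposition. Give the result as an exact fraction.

M(48/5) = 67552/375 kN·m

Load 1 — applied couple M₀=-7 kN·m at a=32/5 m (b=L-a=48/5):
  M_1 = R_Ax - M_A - M₀  [x>a] with R_A=-63/100, M_A=-21/25 = (-63/100)·(48/5) - (-21/25) - (-7) = 224/125 kN·m
Load 2 — uniform load w=19 kN/m over full span:
  M_2 = wLx/2 - wL²/12 - wx²/2 = 19·16·(48/5)/2 - 19·16²/12 - 19·(48/5)²/2 = 13376/75 kN·m
Superposition: M = Σ M_i = 67552/375 kN·m ≈ 180.138667 kN·m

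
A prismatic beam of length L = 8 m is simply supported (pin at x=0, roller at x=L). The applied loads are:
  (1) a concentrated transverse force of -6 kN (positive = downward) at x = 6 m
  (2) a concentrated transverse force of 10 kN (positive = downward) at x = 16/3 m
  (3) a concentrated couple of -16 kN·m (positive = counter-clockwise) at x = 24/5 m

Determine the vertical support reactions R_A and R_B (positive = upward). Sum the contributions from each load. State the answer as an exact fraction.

R_A = -1/6 kN, R_B = 25/6 kN

Load 1 — point force P=-6 kN at a=6 m (b=L-a=2):
  R_A = Pb/L = (-6)·2/8 = -3/2 kN
  R_B = Pa/L = (-6)·6/8 = -9/2 kN
Load 2 — point force P=10 kN at a=16/3 m (b=L-a=8/3):
  R_A = Pb/L = 10·(8/3)/8 = 10/3 kN
  R_B = Pa/L = 10·(16/3)/8 = 20/3 kN
Load 3 — applied couple M₀=-16 kN·m at a=24/5 m (b=L-a=16/5):
  R_A = M₀/L = (-16)/8 = -2 kN
  R_B = -M₀/L = -(-16)/8 = 2 kN
Superposition: R_A = -1/6 kN, R_B = 25/6 kN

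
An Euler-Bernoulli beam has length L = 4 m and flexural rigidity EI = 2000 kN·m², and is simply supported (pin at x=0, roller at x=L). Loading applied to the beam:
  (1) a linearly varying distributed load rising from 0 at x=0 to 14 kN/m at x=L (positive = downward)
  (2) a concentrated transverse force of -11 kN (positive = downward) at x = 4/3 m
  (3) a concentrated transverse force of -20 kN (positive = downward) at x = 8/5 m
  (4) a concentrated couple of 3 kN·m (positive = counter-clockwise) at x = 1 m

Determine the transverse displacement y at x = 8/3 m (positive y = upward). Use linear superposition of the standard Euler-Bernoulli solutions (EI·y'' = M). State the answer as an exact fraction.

y(8/3) = 431887/72900000 m

Load 1 — triangular load w₀=14 kN/m (0→w₀ over full span):
  y_1 = -w₀x(7L⁴-10L²x²+3x⁴)/(360LEI) = -14·(8/3)·(7·4⁴-10·4²·(8/3)²+3·(8/3)⁴)/(360·4·2000) = -952/91125 m
Load 2 — point force P=-11 kN at a=4/3 m (b=L-a=8/3):
  y_2 = -Pa(L-x)(2Lx-a²-x²)/(6LEI)  [x>a] = -(-11)·(4/3)·(4-(8/3))·(2·4·(8/3)-(4/3)²-(8/3)²)/(6·4·2000) = 154/30375 m
Load 3 — point force P=-20 kN at a=8/5 m (b=L-a=12/5):
  y_3 = -Pa(L-x)(2Lx-a²-x²)/(6LEI)  [x>a] = -(-20)·(8/5)·(4-(8/3))·(2·4·(8/3)-(8/5)²-(8/3)²)/(6·4·2000) = 2624/253125 m
Load 4 — applied couple M₀=3 kN·m at a=1 m (b=L-a=3):
  y_4 = (M₀x³/(6L)-M₀(x-a)²/2+C₁x)/EI  [x>a] with C₁=M₀(3b²-L²)/(6L)=11/8 = (3·(8/3)³/(6·4)-3·((8/3)-1)²/2+(11/8)·(8/3))/2000 = 101/108000 m
Superposition: y = Σ y_i = 431887/72900000 m ≈ 0.005924 m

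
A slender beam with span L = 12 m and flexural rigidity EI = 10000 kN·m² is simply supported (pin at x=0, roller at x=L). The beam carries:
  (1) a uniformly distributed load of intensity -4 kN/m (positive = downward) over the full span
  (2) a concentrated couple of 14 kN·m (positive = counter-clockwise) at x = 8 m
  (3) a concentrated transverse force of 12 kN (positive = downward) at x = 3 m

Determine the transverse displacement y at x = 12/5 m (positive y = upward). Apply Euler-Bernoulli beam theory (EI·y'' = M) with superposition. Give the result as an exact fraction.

y(12/5) = 122893/3125000 m

Load 1 — uniform load w=-4 kN/m over full span:
  y_1 = -wx(L³-2Lx²+x³)/(24EI) = -(-4)·(12/5)·(12³-2·12·(12/5)²+(12/5)³)/(24·10000) = 25056/390625 m
Load 2 — applied couple M₀=14 kN·m at a=8 m (b=L-a=4):
  y_2 = (M₀x³/(6L)+C₁x)/EI  [x≤a] with C₁=M₀(3b²-L²)/(6L)=-56/3 = (14·(12/5)³/(6·12)+(-56/3)·(12/5))/10000 = -329/78125 m
Load 3 — point force P=12 kN at a=3 m (b=L-a=9):
  y_3 = -Pbx(L²-b²-x²)/(6LEI)  [x≤a] = -12·9·(12/5)·(12²-9²-(12/5)²)/(6·12·10000) = -12879/625000 m
Superposition: y = Σ y_i = 122893/3125000 m ≈ 0.039326 m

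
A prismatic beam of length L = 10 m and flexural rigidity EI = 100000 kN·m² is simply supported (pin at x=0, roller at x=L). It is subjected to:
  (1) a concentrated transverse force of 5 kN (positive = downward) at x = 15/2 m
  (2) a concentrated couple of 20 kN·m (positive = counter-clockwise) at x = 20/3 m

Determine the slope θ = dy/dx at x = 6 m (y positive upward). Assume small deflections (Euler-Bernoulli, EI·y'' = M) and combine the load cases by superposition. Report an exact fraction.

Load 1 — point force P=5 kN at a=15/2 m (b=L-a=5/2):
  θ_1 = -Pb(L²-b²-3x²)/(6LEI)  [x≤a] = -5·(5/2)·(10²-(5/2)²-3·6²)/(6·10·100000) = 19/640000 rad
Load 2 — applied couple M₀=20 kN·m at a=20/3 m (b=L-a=10/3):
  θ_2 = (M₀x²/(2L)+C₁)/EI  [x≤a] with C₁=M₀(3b²-L²)/(6L)=-200/9 = (20·6²/(2·10)+(-200/9))/100000 = 31/225000 rad
Superposition: θ = Σ θ_i = 4823/28800000 rad ≈ 0.000167 rad

θ(6) = 4823/28800000 rad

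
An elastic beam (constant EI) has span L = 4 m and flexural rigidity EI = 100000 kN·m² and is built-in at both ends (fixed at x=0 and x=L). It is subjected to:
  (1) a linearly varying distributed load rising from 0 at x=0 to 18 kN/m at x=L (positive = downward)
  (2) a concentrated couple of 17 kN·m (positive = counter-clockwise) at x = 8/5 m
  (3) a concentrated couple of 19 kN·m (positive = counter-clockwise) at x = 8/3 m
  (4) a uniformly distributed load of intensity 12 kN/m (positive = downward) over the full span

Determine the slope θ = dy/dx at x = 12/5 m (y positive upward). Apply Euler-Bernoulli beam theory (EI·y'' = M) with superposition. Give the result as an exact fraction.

Load 1 — triangular load w₀=18 kN/m (0→w₀ over full span):
  θ_1 = -w₀(2x(L-x)(L-2x)(x+2L)+x²(L-x)²)/(120LEI) = -18·(2·(12/5)·(4-(12/5))·(4-2·(12/5))·((12/5)+2·4)+(12/5)²·(4-(12/5))²)/(120·4·100000) = 36/1953125 rad
Load 2 — applied couple M₀=17 kN·m at a=8/5 m (b=L-a=12/5):
  θ_2 = (R_Ax²/2 - M_Ax - M₀(x-a))/EI  [x>a] with R_A=153/25, M_A=51/25 = ((153/25)·(12/5)²/2 - (51/25)·(12/5) - 17·((12/5)-(8/5)))/100000 = -17/1953125 rad
Load 3 — applied couple M₀=19 kN·m at a=8/3 m (b=L-a=4/3):
  θ_3 = (R_Ax²/2 - M_Ax)/EI  [x≤a] with R_A=19/3, M_A=19/3 = ((19/3)·(12/5)²/2 - (19/3)·(12/5))/100000 = 19/625000 rad
Load 4 — uniform load w=12 kN/m over full span:
  θ_4 = -wx(L-x)(L-2x)/(12EI) = -12·(12/5)·(4-(12/5))·(4-2·(12/5))/(12·100000) = 12/390625 rad
Superposition: θ = Σ θ_i = 1107/15625000 rad ≈ 0.000071 rad

θ(12/5) = 1107/15625000 rad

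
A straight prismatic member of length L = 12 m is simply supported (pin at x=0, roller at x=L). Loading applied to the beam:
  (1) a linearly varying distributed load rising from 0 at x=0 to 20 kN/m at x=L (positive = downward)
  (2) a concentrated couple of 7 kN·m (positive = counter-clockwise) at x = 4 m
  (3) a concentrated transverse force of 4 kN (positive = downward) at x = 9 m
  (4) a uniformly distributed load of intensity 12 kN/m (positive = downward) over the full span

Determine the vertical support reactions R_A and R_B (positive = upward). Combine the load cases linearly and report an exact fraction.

R_A = 1363/12 kN, R_B = 1853/12 kN

Load 1 — triangular load w₀=20 kN/m (0→w₀ over full span):
  R_A = w₀L/6 = 20·12/6 = 40 kN
  R_B = w₀L/3 = 20·12/3 = 80 kN
Load 2 — applied couple M₀=7 kN·m at a=4 m (b=L-a=8):
  R_A = M₀/L = 7/12 kN
  R_B = -M₀/L = -7/12 kN
Load 3 — point force P=4 kN at a=9 m (b=L-a=3):
  R_A = Pb/L = 4·3/12 = 1 kN
  R_B = Pa/L = 4·9/12 = 3 kN
Load 4 — uniform load w=12 kN/m over full span:
  R_A = wL/2 = 12·12/2 = 72 kN
  R_B = wL/2 = 12·12/2 = 72 kN
Superposition: R_A = 1363/12 kN, R_B = 1853/12 kN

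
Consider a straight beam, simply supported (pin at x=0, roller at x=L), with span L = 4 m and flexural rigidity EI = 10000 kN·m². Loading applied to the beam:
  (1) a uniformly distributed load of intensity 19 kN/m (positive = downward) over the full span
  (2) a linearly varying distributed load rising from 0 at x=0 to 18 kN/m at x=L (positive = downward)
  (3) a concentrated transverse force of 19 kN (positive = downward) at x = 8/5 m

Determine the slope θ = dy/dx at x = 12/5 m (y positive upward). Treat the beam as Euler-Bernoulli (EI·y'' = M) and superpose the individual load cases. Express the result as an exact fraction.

θ(12/5) = 6617/2343750 rad

Load 1 — uniform load w=19 kN/m over full span:
  θ_1 = -w(L³-6Lx²+4x³)/(24EI) = -19·(4³-6·4·(12/5)²+4·(12/5)³)/(24·10000) = 703/468750 rad
Load 2 — triangular load w₀=18 kN/m (0→w₀ over full span):
  θ_2 = -w₀(7L⁴-30L²x²+15x⁴)/(360LEI) = -18·(7·4⁴-30·4²·(12/5)²+15·(12/5)⁴)/(360·4·10000) = 232/390625 rad
Load 3 — point force P=19 kN at a=8/5 m (b=L-a=12/5):
  θ_3 = -Pa(2L²-6Lx+3x²+a²)/(6LEI)  [x>a] = -19·(8/5)·(2·4²-6·4·(12/5)+3·(12/5)²+(8/5)²)/(6·4·10000) = 57/78125 rad
Superposition: θ = Σ θ_i = 6617/2343750 rad ≈ 0.002823 rad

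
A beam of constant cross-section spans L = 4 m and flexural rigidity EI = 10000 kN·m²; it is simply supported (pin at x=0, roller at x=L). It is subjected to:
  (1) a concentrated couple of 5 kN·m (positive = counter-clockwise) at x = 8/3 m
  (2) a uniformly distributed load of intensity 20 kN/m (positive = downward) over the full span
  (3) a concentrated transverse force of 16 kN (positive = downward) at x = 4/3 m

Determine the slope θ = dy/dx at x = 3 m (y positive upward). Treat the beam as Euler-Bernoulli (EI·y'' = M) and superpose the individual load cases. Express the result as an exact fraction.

θ(3) = 31349/6480000 rad

Load 1 — applied couple M₀=5 kN·m at a=8/3 m (b=L-a=4/3):
  θ_1 = (M₀x²/(2L)-M₀(x-a)+C₁)/EI  [x>a] with C₁=M₀(3b²-L²)/(6L)=-20/9 = (5·3²/(2·4)-5·(3-(8/3))+(-20/9))/10000 = 1/5760 rad
Load 2 — uniform load w=20 kN/m over full span:
  θ_2 = -w(L³-6Lx²+4x³)/(24EI) = -20·(4³-6·4·3²+4·3³)/(24·10000) = 11/3000 rad
Load 3 — point force P=16 kN at a=4/3 m (b=L-a=8/3):
  θ_3 = -Pa(2L²-6Lx+3x²+a²)/(6LEI)  [x>a] = -16·(4/3)·(2·4²-6·4·3+3·3²+(4/3)²)/(6·4·10000) = 101/101250 rad
Superposition: θ = Σ θ_i = 31349/6480000 rad ≈ 0.004838 rad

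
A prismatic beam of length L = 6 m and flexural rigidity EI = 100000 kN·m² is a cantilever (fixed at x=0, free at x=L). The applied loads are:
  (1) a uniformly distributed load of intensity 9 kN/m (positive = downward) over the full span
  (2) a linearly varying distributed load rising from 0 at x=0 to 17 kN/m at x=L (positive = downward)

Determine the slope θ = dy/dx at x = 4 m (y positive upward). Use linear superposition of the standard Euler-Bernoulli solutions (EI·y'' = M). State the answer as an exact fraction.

θ(4) = -211/28125 rad

Load 1 — uniform load w=9 kN/m over full span:
  θ_1 = -wx(x²-3Lx+3L²)/(6EI) = -9·4·(4²-3·6·4+3·6²)/(6·100000) = -39/12500 rad
Load 2 — triangular load w₀=17 kN/m (0→w₀ over full span):
  θ_2 = (w₀Lx²/4-w₀L²x/3-w₀x⁴/(24L))/EI = (17·6·4²/4-17·6²·4/3-17·4⁴/(24·6))/100000 = -493/112500 rad
Superposition: θ = Σ θ_i = -211/28125 rad ≈ -0.007502 rad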